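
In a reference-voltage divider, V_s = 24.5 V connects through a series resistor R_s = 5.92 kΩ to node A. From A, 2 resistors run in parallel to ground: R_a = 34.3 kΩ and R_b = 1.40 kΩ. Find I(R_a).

I ≈ 0.132 mA

Equivalent of the parallel group: R_p = 1.345 kΩ.
V_A = 24.5 × 1.345/7.265 = 4.536 V.
Branch current I = V_A/R_a = 4.536/34.3 = 0.1322 mA.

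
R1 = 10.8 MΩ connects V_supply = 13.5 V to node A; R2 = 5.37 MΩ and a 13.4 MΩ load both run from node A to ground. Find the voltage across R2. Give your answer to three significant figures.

V_out ≈ 3.54 V

First combine the lower leg with the load: R2 ‖ R_L = 3.834 MΩ.
Now apply the divider: V_out = 13.5 × 0.2620 = 3.537 V.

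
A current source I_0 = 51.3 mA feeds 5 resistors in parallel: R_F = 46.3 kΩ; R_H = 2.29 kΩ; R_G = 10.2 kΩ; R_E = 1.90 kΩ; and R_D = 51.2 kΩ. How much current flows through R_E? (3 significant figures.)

I ≈ 24.5 mA

Total conductance ΣG = 1/46.3 + 1/2.29 + 1/10.2 + 1/1.90 + 1/51.2 = 1.102 (units of 1/kΩ).
By the current-divider rule, I = I_0 · G_k/ΣG = 51.3 × 0.4775 = 24.50 mA.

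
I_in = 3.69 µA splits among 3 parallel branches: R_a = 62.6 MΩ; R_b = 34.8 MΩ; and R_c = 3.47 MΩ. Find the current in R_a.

Conductances: ΣG = 1/62.6 + 1/34.8 + 1/3.47 = 0.3329 (1/MΩ).
By the current-divider rule, I = I_in · G_k/ΣG = 3.69 × 0.04799 = 0.1771 µA.

I ≈ 0.177 µA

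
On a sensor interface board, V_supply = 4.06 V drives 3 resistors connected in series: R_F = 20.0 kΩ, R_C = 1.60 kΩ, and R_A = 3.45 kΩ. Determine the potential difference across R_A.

ΣR = 20.0 + 1.60 + 3.45 = 25.05 kΩ.
V = V_supply · R/ΣR = 4.06 × 0.1377 = 0.5592 V.

V ≈ 0.559 V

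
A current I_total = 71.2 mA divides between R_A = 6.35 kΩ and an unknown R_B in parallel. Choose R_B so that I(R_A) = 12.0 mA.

R_B ≈ 1.29 kΩ

The fraction through R_A equals R_B/(R_A+R_B).
With f = 0.1685, R_B = R_A · f/(1−f) = 6.35 × 0.2027 = 1.287 kΩ.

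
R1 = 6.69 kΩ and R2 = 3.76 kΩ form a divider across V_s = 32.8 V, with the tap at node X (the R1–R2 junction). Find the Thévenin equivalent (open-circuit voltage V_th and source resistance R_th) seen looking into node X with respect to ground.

Open-circuit (no load on X): V_th = V_s · R2/(R1 + R2) = 32.8 × 3.76/(6.690 + 3.76) = 11.80 V.
With V_s suppressed (replaced by a short), R_th = R1 ‖ R2 = (6.690 × 3.76)/(6.690 + 3.76) = 2.407 kΩ.

V_th ≈ 11.8 V, R_th ≈ 2.41 kΩ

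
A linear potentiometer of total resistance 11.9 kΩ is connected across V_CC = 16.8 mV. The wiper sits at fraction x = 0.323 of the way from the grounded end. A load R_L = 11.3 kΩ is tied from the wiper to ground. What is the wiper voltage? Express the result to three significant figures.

Lower segment x·R_p = 3.844 kΩ; upper segment (1−x)·R_p = 8.056 kΩ.
R_L loads the lower segment: effective lower R = 2.868 kΩ.
Then V_out = V_CC · 2.868/(8.056 + 2.868) = 4.411 mV.

V_out ≈ 4.41 mV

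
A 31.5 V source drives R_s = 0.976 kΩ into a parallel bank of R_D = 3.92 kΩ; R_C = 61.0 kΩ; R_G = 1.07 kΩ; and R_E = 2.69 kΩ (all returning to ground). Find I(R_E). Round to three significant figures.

I ≈ 4.61 mA

Equivalent of the parallel group: R_p = 0.6338 kΩ.
V_A = 31.5 × 0.6338/1.610 = 12.40 V.
Branch current I = V_A/R_E = 12.40/2.69 = 4.610 mA.
(Equivalently: I_total = 19.57 mA, then current-divider fraction G_k/ΣG = 0.2356.)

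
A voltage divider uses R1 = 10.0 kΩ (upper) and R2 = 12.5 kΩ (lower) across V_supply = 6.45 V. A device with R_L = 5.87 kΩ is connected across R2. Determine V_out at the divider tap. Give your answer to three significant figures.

V_out ≈ 1.84 V

The load sits in parallel with R2, giving an effective lower resistance R2' = R2·R_L/(R2+R_L) = 3.994 kΩ.
Then V_out = V_supply · R2'/(R1 + R2') = 6.45 × 3.994/13.99 = 1.841 V.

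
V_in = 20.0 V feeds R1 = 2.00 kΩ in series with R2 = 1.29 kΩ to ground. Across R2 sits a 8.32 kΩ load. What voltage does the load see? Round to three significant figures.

V_out ≈ 7.17 V

R2 ‖ R_L = (1.29 × 8.32)/(1.29 + 8.32) = 1.117 kΩ.
Then V_out = V_in · R2'/(R1 + R2') = 20.0 × 1.117/3.117 = 7.166 V.
(Unloaded it would be 7.84 V; the load pulls it down.)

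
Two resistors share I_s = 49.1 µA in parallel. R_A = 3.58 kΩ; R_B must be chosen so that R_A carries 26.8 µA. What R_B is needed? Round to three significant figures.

R_B ≈ 4.30 kΩ

Two-branch current divider: I_A = I_s · R_B/(R_A + R_B).
26.8/49.1 = R_B/(R_A + R_B) → R_B = R_A · (0.5458)/(1 − 0.5458) = 3.58 × 1.202 = 4.302 kΩ.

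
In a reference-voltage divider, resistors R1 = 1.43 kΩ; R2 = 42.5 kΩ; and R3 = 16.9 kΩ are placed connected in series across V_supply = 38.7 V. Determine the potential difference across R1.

ΣR = 1.43 + 42.5 + 16.9 = 60.83 kΩ.
Voltage divider: V = V_supply · (1.430 / 60.83) = 38.7 × 0.02351 = 0.9098 V.

V ≈ 0.910 V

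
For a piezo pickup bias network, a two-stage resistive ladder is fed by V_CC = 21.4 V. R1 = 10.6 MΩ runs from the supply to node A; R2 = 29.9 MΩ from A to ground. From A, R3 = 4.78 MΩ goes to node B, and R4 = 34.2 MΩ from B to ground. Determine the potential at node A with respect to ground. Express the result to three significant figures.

The second stage (R3 + R4 = 38.98 MΩ) loads node A in parallel with R2.
Effective lower resistance at A: R2 ‖ 38.98 = 16.92 MΩ.
V_A = 21.4 × 16.92/(10.6 + 16.92) = 13.16 V.

V_A ≈ 13.2 V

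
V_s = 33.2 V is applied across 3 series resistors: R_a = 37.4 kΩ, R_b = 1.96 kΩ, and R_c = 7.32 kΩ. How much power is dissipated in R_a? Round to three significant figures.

The common current is I = 33.2/46.68 = 0.7112 mA.
V(R_a) = I·R = 26.60 V; P = V·I = 26.60 × 0.7112 = 18.92 mW.

P ≈ 18.9 mW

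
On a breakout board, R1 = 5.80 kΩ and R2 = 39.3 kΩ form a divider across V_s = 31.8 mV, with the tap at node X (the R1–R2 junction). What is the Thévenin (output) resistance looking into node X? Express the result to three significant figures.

Looking into X with the source shorted: R_th = R1·R2/(R1+R2) = 5.800 × 39.3/45.10 = 5.054 kΩ.

R_th ≈ 5.05 kΩ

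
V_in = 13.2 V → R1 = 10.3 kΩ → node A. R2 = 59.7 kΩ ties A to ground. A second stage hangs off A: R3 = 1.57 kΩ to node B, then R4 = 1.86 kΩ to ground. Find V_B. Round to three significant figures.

Node A sees R2 in parallel with the series input of stage 2, R3 + R4 = 3.430 kΩ.
Effective lower resistance at A: R2 ‖ 3.430 = 3.244 kΩ.
V_A = 13.2 × 3.244/(10.3 + 3.244) = 3.161 V.
Then the unloaded second divider: V_B = V_A × R4/(R3+R4) = 3.161 × 0.5423 = 1.714 V.

V_B ≈ 1.71 V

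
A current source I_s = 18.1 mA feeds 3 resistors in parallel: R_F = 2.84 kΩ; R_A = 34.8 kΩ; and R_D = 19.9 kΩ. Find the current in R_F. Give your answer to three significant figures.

Total conductance ΣG = 1/2.84 + 1/34.8 + 1/19.9 = 0.4311 (units of 1/kΩ).
By the current-divider rule, I = I_s · G_k/ΣG = 18.1 × 0.8168 = 14.78 mA.

I ≈ 14.8 mA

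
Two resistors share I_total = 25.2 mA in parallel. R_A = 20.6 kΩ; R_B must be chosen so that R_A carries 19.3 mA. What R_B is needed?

R_B ≈ 67.4 kΩ

The fraction through R_A equals R_B/(R_A+R_B).
With f = 0.7659, R_B = R_A · f/(1−f) = 20.6 × 3.271 = 67.39 kΩ.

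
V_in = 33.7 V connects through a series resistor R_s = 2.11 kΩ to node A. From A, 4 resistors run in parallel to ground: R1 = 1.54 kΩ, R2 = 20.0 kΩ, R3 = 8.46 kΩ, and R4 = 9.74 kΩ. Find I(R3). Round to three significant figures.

I ≈ 1.35 mA

Combine the parallel branches: R_p = (1/1.54 + 1/20.0 + 1/8.46 + 1/9.74)⁻¹ = 1.087 kΩ.
Node voltage V_A = V_in · R_p/(R_s + R_p) = 33.7 × 0.3399 = 11.46 V.
Branch current I = V_A/R3 = 11.46/8.46 = 1.354 mA.
(Equivalently: I_total = 10.54 mA, then current-divider fraction G_k/ΣG = 0.1285.)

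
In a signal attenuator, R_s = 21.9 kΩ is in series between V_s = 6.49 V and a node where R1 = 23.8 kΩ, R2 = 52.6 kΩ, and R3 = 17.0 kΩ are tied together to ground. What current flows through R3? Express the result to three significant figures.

I ≈ 0.105 mA

Parallel bank: R_p = 1/(1/23.8 + 1/52.6 + 1/17.0) = 8.344 kΩ.
Node voltage V_A = V_s · R_p/(R_s + R_p) = 6.49 × 0.2759 = 1.790 V.
I(R3) = V_A / R3 = 1.790/17.0 = 0.1053 mA.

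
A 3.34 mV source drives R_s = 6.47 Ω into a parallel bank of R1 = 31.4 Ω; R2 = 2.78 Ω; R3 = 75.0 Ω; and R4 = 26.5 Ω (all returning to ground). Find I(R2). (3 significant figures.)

I ≈ 0.311 mA

Parallel bank: R_p = 1/(1/31.4 + 1/2.78 + 1/75.0 + 1/26.5) = 2.259 Ω.
Node voltage V_A = V_s · R_p/(R_s + R_p) = 3.34 × 0.2588 = 0.8644 mV.
Branch current I = V_A/R2 = 0.8644/2.78 = 0.3109 mA.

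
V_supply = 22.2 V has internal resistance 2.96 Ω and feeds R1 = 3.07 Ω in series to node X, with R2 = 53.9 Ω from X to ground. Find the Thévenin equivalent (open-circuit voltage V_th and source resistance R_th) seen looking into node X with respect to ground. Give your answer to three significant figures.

R1' = 2.96 + 3.07 = 6.030 Ω (source resistance + R1).
Open-circuit (no load on X): V_th = V_supply · R2/(R1' + R2) = 22.2 × 53.9/(6.030 + 53.9) = 19.97 V.
Looking into X with the source shorted: R_th = R1'·R2/(R1'+R2) = 6.030 × 53.9/59.93 = 5.423 Ω.

V_th ≈ 20.0 V, R_th ≈ 5.42 Ω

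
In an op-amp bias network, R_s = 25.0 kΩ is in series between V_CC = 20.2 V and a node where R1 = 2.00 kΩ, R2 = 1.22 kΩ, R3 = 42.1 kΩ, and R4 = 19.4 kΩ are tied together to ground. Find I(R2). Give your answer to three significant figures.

I ≈ 0.462 mA

Combine the parallel branches: R_p = (1/2.00 + 1/1.22 + 1/42.1 + 1/19.4)⁻¹ = 0.7169 kΩ.
Node voltage V_A = V_CC · R_p/(R_s + R_p) = 20.2 × 0.02788 = 0.5631 V.
Branch current I = V_A/R2 = 0.5631/1.22 = 0.4615 mA.
(Check via current divider: I_total = 0.7855 mA; share G_k/ΣG = 0.5876 → same result.)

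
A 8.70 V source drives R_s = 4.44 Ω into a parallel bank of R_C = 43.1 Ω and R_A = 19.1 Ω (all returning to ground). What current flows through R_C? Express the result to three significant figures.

I ≈ 0.151 A

Combine the parallel branches: R_p = (1/43.1 + 1/19.1)⁻¹ = 13.23 Ω.
Node voltage V_A = V_supply · R_p/(R_s + R_p) = 8.70 × 0.7488 = 6.515 V.
I(R_C) = V_A / R_C = 6.515/43.1 = 0.1511 A.
(Equivalently: I_total = 0.4922 A, then current-divider fraction G_k/ΣG = 0.3071.)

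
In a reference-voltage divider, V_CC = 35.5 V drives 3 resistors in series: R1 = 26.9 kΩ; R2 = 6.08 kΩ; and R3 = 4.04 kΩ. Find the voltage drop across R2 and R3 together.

Total series resistance ΣR = 26.9 + 6.08 + 4.04 = 37.02 kΩ.
R_{R2..R3} = 6.08 + 4.04 = 10.12 kΩ.
V = V_CC · R/ΣR = 35.5 × 0.2734 = 9.704 V.

V ≈ 9.70 V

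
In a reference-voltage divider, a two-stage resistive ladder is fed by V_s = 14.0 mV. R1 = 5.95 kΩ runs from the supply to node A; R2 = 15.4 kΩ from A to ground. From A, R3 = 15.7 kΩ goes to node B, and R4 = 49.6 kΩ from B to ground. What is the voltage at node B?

V_B ≈ 7.20 mV

Looking into the second stage from A: R3 + R4 = 65.30 kΩ appears in parallel with R2.
R2 ‖ (R3+R4) = 12.46 kΩ.
So V_A = 14.0 × 0.6768 = 9.476 mV.
V_B = V_A × 0.7596 = 7.197 mV.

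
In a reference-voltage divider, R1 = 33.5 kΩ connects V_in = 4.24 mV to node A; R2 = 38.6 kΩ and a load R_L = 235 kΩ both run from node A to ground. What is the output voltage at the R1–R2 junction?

R2 ‖ R_L = (38.6 × 235)/(38.6 + 235) = 33.15 kΩ.
Now apply the divider: V_out = 4.24 × 0.4974 = 2.109 mV.

V_out ≈ 2.11 mV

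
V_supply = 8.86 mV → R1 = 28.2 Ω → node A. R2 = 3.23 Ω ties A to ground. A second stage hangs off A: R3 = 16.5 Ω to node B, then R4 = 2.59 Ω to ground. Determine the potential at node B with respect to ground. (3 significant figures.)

V_B ≈ 0.107 mV

The second stage (R3 + R4 = 19.09 Ω) loads node A in parallel with R2.
R2 ‖ (R3+R4) = 2.763 Ω.
First divider: V_A = V_supply · 2.763/(28.2 + 2.763) = 0.7905 mV.
Stage 2 is unloaded, so V_B = V_A · R4/(R3+R4) = 0.7905 × 2.59/19.09 = 0.1073 mV.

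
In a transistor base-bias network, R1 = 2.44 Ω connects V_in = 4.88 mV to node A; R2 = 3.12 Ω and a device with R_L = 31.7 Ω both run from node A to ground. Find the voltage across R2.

First combine the lower leg with the load: R2 ‖ R_L = 2.840 Ω.
Now apply the divider: V_out = 4.88 × 0.5379 = 2.625 mV.

V_out ≈ 2.63 mV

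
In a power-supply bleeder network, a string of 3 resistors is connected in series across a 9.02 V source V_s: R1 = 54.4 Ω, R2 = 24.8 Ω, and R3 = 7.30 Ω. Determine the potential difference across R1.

Series total: ΣR = 54.4 + 24.8 + 7.30 = 86.50 Ω.
Voltage divider: V = V_s · (54.40 / 86.50) = 9.02 × 0.6289 = 5.673 V.

V ≈ 5.67 V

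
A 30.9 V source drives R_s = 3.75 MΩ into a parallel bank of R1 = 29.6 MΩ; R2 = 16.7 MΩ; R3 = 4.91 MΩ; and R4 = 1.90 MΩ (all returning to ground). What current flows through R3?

I ≈ 1.54 µA

Combine the parallel branches: R_p = (1/29.6 + 1/16.7 + 1/4.91 + 1/1.90)⁻¹ = 1.214 MΩ.
V_A by voltage divider: V_A = 30.9 × 1.214/(3.75 + 1.214) = 7.557 V.
I(R3) = V_A / R3 = 7.557/4.91 = 1.539 µA.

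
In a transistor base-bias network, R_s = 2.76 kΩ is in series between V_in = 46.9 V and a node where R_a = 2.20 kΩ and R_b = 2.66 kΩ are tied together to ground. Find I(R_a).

Parallel bank: R_p = 1/(1/2.20 + 1/2.66) = 1.204 kΩ.
V_A by voltage divider: V_A = 46.9 × 1.204/(2.76 + 1.204) = 14.25 V.
Branch current I = V_A/R_a = 14.25/2.20 = 6.475 mA.

I ≈ 6.48 mA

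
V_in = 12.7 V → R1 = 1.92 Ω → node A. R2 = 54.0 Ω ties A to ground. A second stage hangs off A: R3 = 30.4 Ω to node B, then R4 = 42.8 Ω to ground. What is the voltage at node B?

Node A sees R2 in parallel with the series input of stage 2, R3 + R4 = 73.20 Ω.
Effective lower resistance at A: R2 ‖ 73.20 = 31.08 Ω.
First divider: V_A = V_in · 31.08/(1.92 + 31.08) = 11.96 V.
Then the unloaded second divider: V_B = V_A × R4/(R3+R4) = 11.96 × 0.5847 = 6.994 V.

V_B ≈ 6.99 V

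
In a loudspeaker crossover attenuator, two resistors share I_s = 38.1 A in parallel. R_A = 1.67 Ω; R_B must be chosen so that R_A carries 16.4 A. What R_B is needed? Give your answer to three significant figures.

R_B ≈ 1.26 Ω

In a two-way split, I_A/I_s = R_B/(R_A + R_B).
16.4/38.1 = R_B/(R_A + R_B) → R_B = R_A · (0.4304)/(1 − 0.4304) = 1.67 × 0.7558 = 1.262 Ω.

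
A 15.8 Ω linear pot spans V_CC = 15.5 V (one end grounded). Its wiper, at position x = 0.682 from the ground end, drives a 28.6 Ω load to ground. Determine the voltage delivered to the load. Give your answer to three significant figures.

V_out ≈ 9.44 V

Split the track: R_lower = x·R_p = 10.78 Ω, R_upper = (1−x)·R_p = 5.024 Ω.
Lower segment in parallel with the load: 10.78 ‖ 28.6 = 7.827 Ω.
V_out = 15.5 × 7.827/(5.024 + 7.827) = 9.440 V.
(Unloaded: V_out = x·V_CC = 10.6 V.)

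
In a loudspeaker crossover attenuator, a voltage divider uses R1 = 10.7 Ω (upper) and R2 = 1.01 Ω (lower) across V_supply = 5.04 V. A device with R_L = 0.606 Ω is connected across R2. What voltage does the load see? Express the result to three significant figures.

V_out ≈ 0.172 V

The load sits in parallel with R2, giving an effective lower resistance R2' = R2·R_L/(R2+R_L) = 0.3788 Ω.
Then V_out = V_supply · R2'/(R1 + R2') = 5.04 × 0.3788/11.08 = 0.1723 V.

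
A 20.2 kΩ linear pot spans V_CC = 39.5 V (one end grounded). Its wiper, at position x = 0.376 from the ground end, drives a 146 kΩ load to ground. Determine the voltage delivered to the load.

V_out ≈ 14.4 V

The pot divides into 12.60 kΩ above the wiper and 7.595 kΩ below.
R_L loads the lower segment: effective lower R = 7.220 kΩ.
Loaded-divider output: V_out = 39.5 × 0.3642 = 14.39 V.
(Unloaded: V_out = x·V_CC = 14.9 V.)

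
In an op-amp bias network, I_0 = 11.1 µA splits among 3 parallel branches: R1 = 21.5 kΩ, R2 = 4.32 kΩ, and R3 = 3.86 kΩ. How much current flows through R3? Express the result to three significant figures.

Total conductance ΣG = 1/21.5 + 1/4.32 + 1/3.86 = 0.5371 (units of 1/kΩ).
By the current-divider rule, I = I_0 · G_k/ΣG = 11.1 × 0.4824 = 5.354 µA.

I ≈ 5.35 µA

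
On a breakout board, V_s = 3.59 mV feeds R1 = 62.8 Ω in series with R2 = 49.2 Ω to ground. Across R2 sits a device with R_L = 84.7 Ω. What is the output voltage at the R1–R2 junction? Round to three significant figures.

The load sits in parallel with R2, giving an effective lower resistance R2' = R2·R_L/(R2+R_L) = 31.12 Ω.
Voltage divider with the loaded lower leg: V_out = 3.59 × 31.12/(62.8 + 31.12) = 3.59 × 0.3314 = 1.190 mV.
(Unloaded it would be 1.58 mV; the load pulls it down.)

V_out ≈ 1.19 mV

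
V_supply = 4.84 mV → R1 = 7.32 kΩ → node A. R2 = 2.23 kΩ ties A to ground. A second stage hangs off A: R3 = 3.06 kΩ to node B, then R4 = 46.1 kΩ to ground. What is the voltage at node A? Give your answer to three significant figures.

V_A ≈ 1.09 mV

The second stage (R3 + R4 = 49.16 kΩ) loads node A in parallel with R2.
Effective lower resistance at A: R2 ‖ 49.16 = 2.133 kΩ.
So V_A = 4.84 × 0.2257 = 1.092 mV.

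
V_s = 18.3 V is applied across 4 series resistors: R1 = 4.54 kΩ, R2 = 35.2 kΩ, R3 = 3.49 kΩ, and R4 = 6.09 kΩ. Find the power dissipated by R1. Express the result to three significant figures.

P ≈ 0.625 mW

Series current I = V_s/ΣR = 18.3/49.32 = 0.3710 mA.
P(R1) = I²·R1 = (0.3710)² × 4.54 = 0.6250 mW.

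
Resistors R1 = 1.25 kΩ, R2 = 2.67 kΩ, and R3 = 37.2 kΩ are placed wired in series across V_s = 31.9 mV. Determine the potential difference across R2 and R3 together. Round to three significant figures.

V ≈ 30.9 mV

Series total: ΣR = 1.25 + 2.67 + 37.2 = 41.12 kΩ.
R_{R2..R3} = 2.67 + 37.2 = 39.87 kΩ.
Voltage divider: V = V_s · (39.87 / 41.12) = 31.9 × 0.9696 = 30.93 mV.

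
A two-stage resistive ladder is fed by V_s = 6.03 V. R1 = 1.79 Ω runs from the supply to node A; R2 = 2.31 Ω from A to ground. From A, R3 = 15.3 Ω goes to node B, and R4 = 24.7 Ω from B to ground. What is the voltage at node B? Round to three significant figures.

Node A sees R2 in parallel with the series input of stage 2, R3 + R4 = 40.00 Ω.
R2 ‖ (R3+R4) = 2.184 Ω.
V_A = 6.03 × 2.184/(1.79 + 2.184) = 3.314 V.
Stage 2 is unloaded, so V_B = V_A · R4/(R3+R4) = 3.314 × 24.7/40.00 = 2.046 V.

V_B ≈ 2.05 V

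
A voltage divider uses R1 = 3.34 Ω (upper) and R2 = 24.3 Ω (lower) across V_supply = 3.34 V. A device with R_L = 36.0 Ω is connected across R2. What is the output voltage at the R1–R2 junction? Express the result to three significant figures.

First combine the lower leg with the load: R2 ‖ R_L = 14.51 Ω.
Then V_out = V_supply · R2'/(R1 + R2') = 3.34 × 14.51/17.85 = 2.715 V.

V_out ≈ 2.71 V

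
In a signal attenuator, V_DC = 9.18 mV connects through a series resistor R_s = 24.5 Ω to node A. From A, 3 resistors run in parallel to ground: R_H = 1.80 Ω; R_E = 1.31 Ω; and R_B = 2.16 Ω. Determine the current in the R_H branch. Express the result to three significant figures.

I ≈ 0.114 mA

Equivalent of the parallel group: R_p = 0.5612 Ω.
V_A = 9.18 × 0.5612/25.06 = 0.2056 mV.
Branch current I = V_A/R_H = 0.2056/1.80 = 0.1142 mA.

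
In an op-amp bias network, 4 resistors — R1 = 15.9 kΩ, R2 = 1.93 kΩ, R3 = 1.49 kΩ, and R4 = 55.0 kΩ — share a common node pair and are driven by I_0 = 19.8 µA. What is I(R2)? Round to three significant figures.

Total conductance ΣG = 1/15.9 + 1/1.93 + 1/1.49 + 1/55.0 = 1.270 (units of 1/kΩ).
R2 takes the fraction G_k/ΣG = 0.5181/1.270 = 0.4079, so I = 19.8 × 0.4079 = 8.076 µA.

I ≈ 8.08 µA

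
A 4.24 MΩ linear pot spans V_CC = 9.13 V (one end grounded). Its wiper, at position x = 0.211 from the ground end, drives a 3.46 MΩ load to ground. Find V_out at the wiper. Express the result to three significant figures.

V_out ≈ 1.60 V

Split the track: R_lower = x·R_p = 0.8946 MΩ, R_upper = (1−x)·R_p = 3.345 MΩ.
(x·R_p) ‖ R_L = 0.7108 MΩ.
Then V_out = V_CC · 0.7108/(3.345 + 0.7108) = 1.600 V.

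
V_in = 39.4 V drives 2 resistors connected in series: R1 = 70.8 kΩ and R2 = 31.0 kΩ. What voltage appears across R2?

V ≈ 12.0 V

ΣR = 70.8 + 31.0 = 101.8 kΩ.
V = V_in · R/ΣR = 39.4 × 0.3045 = 12.00 V.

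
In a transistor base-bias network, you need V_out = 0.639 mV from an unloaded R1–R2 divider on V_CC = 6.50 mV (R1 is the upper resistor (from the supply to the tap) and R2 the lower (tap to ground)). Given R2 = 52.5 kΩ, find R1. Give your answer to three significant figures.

The divider ratio is R2/(R1+R2) = 0.639/6.50 = 0.09831.
So R1 = R2 · (V_CC/V_out − 1) = 52.5 × (6.50/0.639 − 1) = 52.5 × 9.172 = 481.5 kΩ.

R1 ≈ 482 kΩ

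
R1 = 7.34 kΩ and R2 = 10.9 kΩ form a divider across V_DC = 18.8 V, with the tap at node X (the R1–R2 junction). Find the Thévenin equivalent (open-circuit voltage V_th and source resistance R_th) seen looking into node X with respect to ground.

V_th ≈ 11.2 V, R_th ≈ 4.39 kΩ

With X open, the divider is unloaded: V_th = 18.8 × 10.9/18.24 = 11.23 V.
Zeroing V_DC shorts the top of R1 to ground, so R_th = R1 ‖ R2 = 4.386 kΩ.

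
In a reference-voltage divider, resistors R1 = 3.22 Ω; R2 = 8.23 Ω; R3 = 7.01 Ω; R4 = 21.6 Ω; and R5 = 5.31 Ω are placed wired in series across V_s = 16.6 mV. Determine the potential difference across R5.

Total series resistance ΣR = 3.22 + 8.23 + 7.01 + 21.6 + 5.31 = 45.37 Ω.
V = V_s · R/ΣR = 16.6 × 0.1170 = 1.943 mV.

V ≈ 1.94 mV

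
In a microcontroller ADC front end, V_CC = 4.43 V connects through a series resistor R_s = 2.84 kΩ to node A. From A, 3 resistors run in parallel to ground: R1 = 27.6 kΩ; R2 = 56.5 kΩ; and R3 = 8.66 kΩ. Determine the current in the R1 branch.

I ≈ 0.108 mA

Combine the parallel branches: R_p = (1/27.6 + 1/56.5 + 1/8.66)⁻¹ = 5.903 kΩ.
V_A = 4.43 × 5.903/8.743 = 2.991 V.
I(R1) = V_A / R1 = 2.991/27.6 = 0.1084 mA.
(Check via current divider: I_total = 0.5067 mA; share G_k/ΣG = 0.2139 → same result.)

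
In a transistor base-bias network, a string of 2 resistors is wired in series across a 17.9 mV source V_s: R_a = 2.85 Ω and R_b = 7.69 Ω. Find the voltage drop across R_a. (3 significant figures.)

V ≈ 4.84 mV

Series total: ΣR = 2.85 + 7.69 = 10.54 Ω.
V = V_s · R/ΣR = 17.9 × 0.2704 = 4.840 mV.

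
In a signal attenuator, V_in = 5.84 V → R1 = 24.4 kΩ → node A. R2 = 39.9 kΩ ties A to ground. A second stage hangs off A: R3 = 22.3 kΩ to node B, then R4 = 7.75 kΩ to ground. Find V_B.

V_B ≈ 0.621 V

Node A sees R2 in parallel with the series input of stage 2, R3 + R4 = 30.05 kΩ.
Effective lower resistance at A: R2 ‖ 30.05 = 17.14 kΩ.
So V_A = 5.84 × 0.4126 = 2.410 V.
V_B = V_A × 0.2579 = 0.6215 V.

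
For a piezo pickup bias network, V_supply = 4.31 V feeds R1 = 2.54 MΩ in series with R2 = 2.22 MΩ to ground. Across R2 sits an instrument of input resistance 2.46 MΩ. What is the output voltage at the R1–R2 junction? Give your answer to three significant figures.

V_out ≈ 1.36 V

First combine the lower leg with the load: R2 ‖ R_L = 1.167 MΩ.
Voltage divider with the loaded lower leg: V_out = 4.31 × 1.167/(2.54 + 1.167) = 4.31 × 0.3148 = 1.357 V.
(Unloaded it would be 2.01 V; the load pulls it down.)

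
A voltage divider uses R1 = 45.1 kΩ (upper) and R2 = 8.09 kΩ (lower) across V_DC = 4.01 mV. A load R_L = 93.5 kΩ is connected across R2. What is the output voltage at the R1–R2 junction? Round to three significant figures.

V_out ≈ 0.568 mV

The load sits in parallel with R2, giving an effective lower resistance R2' = R2·R_L/(R2+R_L) = 7.446 kΩ.
Then V_out = V_DC · R2'/(R1 + R2') = 4.01 × 7.446/52.55 = 0.5682 mV.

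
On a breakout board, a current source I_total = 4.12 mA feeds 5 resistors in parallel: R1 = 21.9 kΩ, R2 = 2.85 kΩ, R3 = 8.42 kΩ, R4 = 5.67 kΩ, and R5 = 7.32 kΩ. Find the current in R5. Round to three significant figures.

I ≈ 0.680 mA

Conductances: ΣG = 1/21.9 + 1/2.85 + 1/8.42 + 1/5.67 + 1/7.32 = 0.8283 (1/kΩ).
Current divider: I(R5) = I_total · G_k/ΣG = 4.12 × (0.1366/0.8283) = 4.12 × 0.1649 = 0.6795 mA.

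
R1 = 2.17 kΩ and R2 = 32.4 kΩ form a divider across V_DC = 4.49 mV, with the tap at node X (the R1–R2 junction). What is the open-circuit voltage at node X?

V_th is the unloaded tap voltage: V_DC · R2/(R1+R2) = 4.49 × 0.9372 = 4.208 mV.

V_th ≈ 4.21 mV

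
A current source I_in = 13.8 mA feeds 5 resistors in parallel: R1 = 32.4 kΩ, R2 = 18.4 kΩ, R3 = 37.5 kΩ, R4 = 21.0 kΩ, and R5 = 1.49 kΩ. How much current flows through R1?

Conductances: ΣG = 1/32.4 + 1/18.4 + 1/37.5 + 1/21.0 + 1/1.49 = 0.8306 (1/kΩ).
By the current-divider rule, I = I_in · G_k/ΣG = 13.8 × 0.03716 = 0.5128 mA.

I ≈ 0.513 mA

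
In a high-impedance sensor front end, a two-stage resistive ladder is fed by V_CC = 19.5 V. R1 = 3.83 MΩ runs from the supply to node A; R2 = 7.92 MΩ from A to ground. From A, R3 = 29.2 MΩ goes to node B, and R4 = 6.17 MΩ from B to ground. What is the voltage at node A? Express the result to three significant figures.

V_A ≈ 12.2 V

Looking into the second stage from A: R3 + R4 = 35.37 MΩ appears in parallel with R2.
R2 ‖ (R3+R4) = 6.471 MΩ.
First divider: V_A = V_CC · 6.471/(3.83 + 6.471) = 12.25 V.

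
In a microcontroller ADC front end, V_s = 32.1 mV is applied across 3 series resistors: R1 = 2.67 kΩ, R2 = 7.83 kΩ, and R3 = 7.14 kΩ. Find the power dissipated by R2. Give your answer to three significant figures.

P ≈ 25.9 nW

The common current is I = 32.1/17.64 = 1.820 µA.
P = I²R = 3.311 × 7.83 = 25.93 nW.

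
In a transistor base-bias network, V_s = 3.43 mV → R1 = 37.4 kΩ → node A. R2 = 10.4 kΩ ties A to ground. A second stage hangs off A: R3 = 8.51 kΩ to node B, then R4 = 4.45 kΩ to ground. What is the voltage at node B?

The second stage (R3 + R4 = 12.96 kΩ) loads node A in parallel with R2.
Effective lower resistance at A: R2 ‖ 12.96 = 5.770 kΩ.
So V_A = 3.43 × 0.1337 = 0.4584 mV.
V_B = V_A × 0.3434 = 0.1574 mV.

V_B ≈ 0.157 mV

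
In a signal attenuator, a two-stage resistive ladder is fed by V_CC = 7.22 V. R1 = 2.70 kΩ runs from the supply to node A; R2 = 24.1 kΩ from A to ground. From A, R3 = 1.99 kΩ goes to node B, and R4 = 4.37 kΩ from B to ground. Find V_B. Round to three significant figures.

The second stage (R3 + R4 = 6.360 kΩ) loads node A in parallel with R2.
Effective lower resistance at A: R2 ‖ 6.360 = 5.032 kΩ.
So V_A = 7.22 × 0.6508 = 4.699 V.
Then the unloaded second divider: V_B = V_A × R4/(R3+R4) = 4.699 × 0.6871 = 3.229 V.

V_B ≈ 3.23 V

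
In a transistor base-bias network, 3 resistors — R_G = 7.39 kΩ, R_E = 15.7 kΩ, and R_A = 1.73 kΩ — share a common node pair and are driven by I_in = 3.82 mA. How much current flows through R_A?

I ≈ 2.84 mA

Total conductance ΣG = 1/7.39 + 1/15.7 + 1/1.73 = 0.7770 (units of 1/kΩ).
R_A takes the fraction G_k/ΣG = 0.5780/0.7770 = 0.7439, so I = 3.82 × 0.7439 = 2.842 mA.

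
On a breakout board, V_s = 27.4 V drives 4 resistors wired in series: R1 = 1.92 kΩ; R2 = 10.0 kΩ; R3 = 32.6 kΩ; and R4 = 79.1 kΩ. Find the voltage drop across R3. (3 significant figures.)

V ≈ 7.23 V

Total series resistance ΣR = 1.92 + 10.0 + 32.6 + 79.1 = 123.6 kΩ.
Voltage divider: V = V_s · (32.60 / 123.6) = 27.4 × 0.2637 = 7.226 V.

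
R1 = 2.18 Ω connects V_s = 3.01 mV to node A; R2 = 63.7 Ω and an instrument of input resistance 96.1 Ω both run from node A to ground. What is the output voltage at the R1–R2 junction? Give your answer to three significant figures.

First combine the lower leg with the load: R2 ‖ R_L = 38.31 Ω.
Now apply the divider: V_out = 3.01 × 0.9462 = 2.848 mV.
(Unloaded it would be 2.91 mV; the load pulls it down.)

V_out ≈ 2.85 mV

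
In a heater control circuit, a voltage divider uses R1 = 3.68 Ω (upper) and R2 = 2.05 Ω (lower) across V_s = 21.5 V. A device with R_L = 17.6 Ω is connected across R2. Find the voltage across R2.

V_out ≈ 7.16 V

R2 ‖ R_L = (2.05 × 17.6)/(2.05 + 17.6) = 1.836 Ω.
Voltage divider with the loaded lower leg: V_out = 21.5 × 1.836/(3.68 + 1.836) = 21.5 × 0.3329 = 7.157 V.
(Unloaded it would be 7.69 V; the load pulls it down.)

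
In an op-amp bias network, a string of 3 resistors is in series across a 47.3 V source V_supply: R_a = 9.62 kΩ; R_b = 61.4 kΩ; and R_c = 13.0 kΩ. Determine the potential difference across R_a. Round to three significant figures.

Series total: ΣR = 9.62 + 61.4 + 13.0 = 84.02 kΩ.
V = V_supply · R/ΣR = 47.3 × 0.1145 = 5.416 V.

V ≈ 5.42 V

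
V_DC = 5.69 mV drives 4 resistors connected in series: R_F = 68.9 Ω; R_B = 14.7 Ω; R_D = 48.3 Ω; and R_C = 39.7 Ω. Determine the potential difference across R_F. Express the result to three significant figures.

Series total: ΣR = 68.9 + 14.7 + 48.3 + 39.7 = 171.6 Ω.
V = V_DC · R/ΣR = 5.69 × 0.4015 = 2.285 mV.

V ≈ 2.28 mV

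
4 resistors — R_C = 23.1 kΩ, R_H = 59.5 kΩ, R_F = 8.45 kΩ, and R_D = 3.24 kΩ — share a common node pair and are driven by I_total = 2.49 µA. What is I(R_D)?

Total conductance ΣG = 1/23.1 + 1/59.5 + 1/8.45 + 1/3.24 = 0.4871 (units of 1/kΩ).
R_D takes the fraction G_k/ΣG = 0.3086/0.4871 = 0.6337, so I = 2.49 × 0.6337 = 1.578 µA.

I ≈ 1.58 µA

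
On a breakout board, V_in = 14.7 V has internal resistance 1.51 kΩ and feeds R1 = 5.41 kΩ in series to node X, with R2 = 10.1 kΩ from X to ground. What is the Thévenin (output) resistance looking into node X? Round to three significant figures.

R1' = 1.51 + 5.41 = 6.920 kΩ (source resistance + R1).
With V_in suppressed (replaced by a short), R_th = R1' ‖ R2 = (6.920 × 10.1)/(6.920 + 10.1) = 4.106 kΩ.

R_th ≈ 4.11 kΩ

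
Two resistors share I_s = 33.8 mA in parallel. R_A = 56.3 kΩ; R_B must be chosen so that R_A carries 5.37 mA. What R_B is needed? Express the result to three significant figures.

Two-branch current divider: I_A = I_s · R_B/(R_A + R_B).
With f = 0.1589, R_B = R_A · f/(1−f) = 56.3 × 0.1889 = 10.63 kΩ.

R_B ≈ 10.6 kΩ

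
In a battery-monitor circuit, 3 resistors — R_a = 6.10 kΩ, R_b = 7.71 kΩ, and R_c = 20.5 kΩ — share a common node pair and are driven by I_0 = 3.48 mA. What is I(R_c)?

I ≈ 0.496 mA

Total conductance ΣG = 1/6.10 + 1/7.71 + 1/20.5 = 0.3424 (units of 1/kΩ).
Current divider: I(R_c) = I_0 · G_k/ΣG = 3.48 × (0.04878/0.3424) = 3.48 × 0.1425 = 0.4958 mA.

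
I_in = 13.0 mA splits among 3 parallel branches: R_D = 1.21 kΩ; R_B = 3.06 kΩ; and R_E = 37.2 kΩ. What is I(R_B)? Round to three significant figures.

ΣG = 1/1.21 + 1/3.06 + 1/37.2 = 1.180.
Current divider: I(R_B) = I_in · G_k/ΣG = 13.0 × (0.3268/1.180) = 13.0 × 0.2769 = 3.600 mA.

I ≈ 3.60 mA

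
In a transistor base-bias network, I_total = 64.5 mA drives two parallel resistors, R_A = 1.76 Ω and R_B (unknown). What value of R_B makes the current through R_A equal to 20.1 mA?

Two-branch current divider: I_A = I_total · R_B/(R_A + R_B).
With f = 0.3116, R_B = R_A · f/(1−f) = 1.76 × 0.4527 = 0.7968 Ω.

R_B ≈ 0.797 Ω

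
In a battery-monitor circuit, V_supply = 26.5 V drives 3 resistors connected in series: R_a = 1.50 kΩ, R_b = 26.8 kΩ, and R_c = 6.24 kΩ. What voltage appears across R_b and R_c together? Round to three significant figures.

Total series resistance ΣR = 1.50 + 26.8 + 6.24 = 34.54 kΩ.
R_{R_b..R_c} = 26.8 + 6.24 = 33.04 kΩ.
Voltage divider: V = V_supply · (33.04 / 34.54) = 26.5 × 0.9566 = 25.35 V.

V ≈ 25.3 V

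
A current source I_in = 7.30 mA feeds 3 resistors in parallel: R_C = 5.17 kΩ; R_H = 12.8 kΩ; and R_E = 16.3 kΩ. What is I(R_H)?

I ≈ 1.71 mA

ΣG = 1/5.17 + 1/12.8 + 1/16.3 = 0.3329.
By the current-divider rule, I = I_in · G_k/ΣG = 7.30 × 0.2347 = 1.713 mA.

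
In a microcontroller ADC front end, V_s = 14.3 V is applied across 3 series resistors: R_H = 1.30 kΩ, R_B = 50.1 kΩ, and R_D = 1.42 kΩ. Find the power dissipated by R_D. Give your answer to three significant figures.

P ≈ 0.104 mW

The common current is I = 14.3/52.82 = 0.2707 mA.
P(R_D) = I²·R_D = (0.2707)² × 1.42 = 0.1041 mW.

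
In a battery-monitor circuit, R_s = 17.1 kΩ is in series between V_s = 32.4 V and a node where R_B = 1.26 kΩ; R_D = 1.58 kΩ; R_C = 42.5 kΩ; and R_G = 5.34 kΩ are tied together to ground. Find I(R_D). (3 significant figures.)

Parallel bank: R_p = 1/(1/1.26 + 1/1.58 + 1/42.5 + 1/5.34) = 0.6107 kΩ.
V_A by voltage divider: V_A = 32.4 × 0.6107/(17.1 + 0.6107) = 1.117 V.
I(R_D) = V_A / R_D = 1.117/1.58 = 0.7071 mA.

I ≈ 0.707 mA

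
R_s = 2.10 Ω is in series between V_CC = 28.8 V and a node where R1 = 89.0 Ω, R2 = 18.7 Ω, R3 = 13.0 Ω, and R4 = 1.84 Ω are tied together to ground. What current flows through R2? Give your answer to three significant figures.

I ≈ 0.632 A

Combine the parallel branches: R_p = (1/89.0 + 1/18.7 + 1/13.0 + 1/1.84)⁻¹ = 1.460 Ω.
V_A = 28.8 × 1.460/3.560 = 11.81 V.
Branch current I = V_A/R2 = 11.81/18.7 = 0.6315 A.
(Check via current divider: I_total = 8.091 A; share G_k/ΣG = 0.07805 → same result.)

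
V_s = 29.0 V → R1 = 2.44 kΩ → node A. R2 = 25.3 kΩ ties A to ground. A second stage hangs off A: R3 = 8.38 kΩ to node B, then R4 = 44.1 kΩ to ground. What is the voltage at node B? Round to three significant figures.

The second stage (R3 + R4 = 52.48 kΩ) loads node A in parallel with R2.
R2 ‖ (R3+R4) = 17.07 kΩ.
First divider: V_A = V_s · 17.07/(2.44 + 17.07) = 25.37 V.
Then the unloaded second divider: V_B = V_A × R4/(R3+R4) = 25.37 × 0.8403 = 21.32 V.

V_B ≈ 21.3 V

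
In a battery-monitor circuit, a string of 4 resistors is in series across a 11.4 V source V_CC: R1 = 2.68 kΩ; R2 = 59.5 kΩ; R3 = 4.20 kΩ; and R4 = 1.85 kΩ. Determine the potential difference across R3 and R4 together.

V ≈ 1.01 V

Total series resistance ΣR = 2.68 + 59.5 + 4.20 + 1.85 = 68.23 kΩ.
R_{R3..R4} = 4.20 + 1.85 = 6.050 kΩ.
V = V_CC · R/ΣR = 11.4 × 0.08867 = 1.011 V.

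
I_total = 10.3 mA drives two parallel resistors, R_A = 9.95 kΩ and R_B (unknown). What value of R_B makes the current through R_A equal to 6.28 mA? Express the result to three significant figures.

Two-branch current divider: I_A = I_total · R_B/(R_A + R_B).
6.28/10.3 = R_B/(R_A + R_B) → R_B = R_A · (0.6097)/(1 − 0.6097) = 9.95 × 1.562 = 15.54 kΩ.

R_B ≈ 15.5 kΩ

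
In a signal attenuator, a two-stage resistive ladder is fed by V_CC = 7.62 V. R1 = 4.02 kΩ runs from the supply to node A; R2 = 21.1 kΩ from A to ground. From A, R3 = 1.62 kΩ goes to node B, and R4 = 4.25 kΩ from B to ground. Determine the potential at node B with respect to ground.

Looking into the second stage from A: R3 + R4 = 5.870 kΩ appears in parallel with R2.
Effective lower resistance at A: R2 ‖ 5.870 = 4.592 kΩ.
First divider: V_A = V_CC · 4.592/(4.02 + 4.592) = 4.063 V.
Stage 2 is unloaded, so V_B = V_A · R4/(R3+R4) = 4.063 × 4.25/5.870 = 2.942 V.

V_B ≈ 2.94 V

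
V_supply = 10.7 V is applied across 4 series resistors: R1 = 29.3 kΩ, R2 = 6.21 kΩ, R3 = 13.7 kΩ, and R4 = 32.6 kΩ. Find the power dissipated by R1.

Series current I = V_supply/ΣR = 10.7/81.81 = 0.1308 mA.
V(R1) = I·R = 3.832 V; P = V·I = 3.832 × 0.1308 = 0.5012 mW.

P ≈ 0.501 mW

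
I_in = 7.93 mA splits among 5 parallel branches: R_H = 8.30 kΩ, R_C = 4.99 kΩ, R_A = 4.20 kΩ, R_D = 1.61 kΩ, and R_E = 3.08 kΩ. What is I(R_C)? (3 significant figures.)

I ≈ 1.06 mA

Total conductance ΣG = 1/8.30 + 1/4.99 + 1/4.20 + 1/1.61 + 1/3.08 = 1.505 (units of 1/kΩ).
Current divider: I(R_C) = I_in · G_k/ΣG = 7.93 × (0.2004/1.505) = 7.93 × 0.1332 = 1.056 mA.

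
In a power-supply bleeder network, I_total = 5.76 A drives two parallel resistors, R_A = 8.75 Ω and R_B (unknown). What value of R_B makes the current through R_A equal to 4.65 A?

R_B ≈ 36.7 Ω

In a two-way split, I_A/I_total = R_B/(R_A + R_B).
With f = 0.8073, R_B = R_A · f/(1−f) = 8.75 × 4.189 = 36.66 Ω.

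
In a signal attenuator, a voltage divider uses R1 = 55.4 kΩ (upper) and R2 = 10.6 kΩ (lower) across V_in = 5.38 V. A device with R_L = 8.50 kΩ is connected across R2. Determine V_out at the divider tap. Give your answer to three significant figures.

First combine the lower leg with the load: R2 ‖ R_L = 4.717 kΩ.
Now apply the divider: V_out = 5.38 × 0.07847 = 0.4222 V.
(Unloaded it would be 0.864 V; the load pulls it down.)

V_out ≈ 0.422 V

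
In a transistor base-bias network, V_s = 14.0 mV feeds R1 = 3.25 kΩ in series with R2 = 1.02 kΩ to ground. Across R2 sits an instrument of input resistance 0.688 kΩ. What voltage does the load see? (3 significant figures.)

V_out ≈ 1.57 mV

R2 ‖ R_L = (1.02 × 0.688)/(1.02 + 0.688) = 0.4109 kΩ.
Voltage divider with the loaded lower leg: V_out = 14.0 × 0.4109/(3.25 + 0.4109) = 14.0 × 0.1122 = 1.571 mV.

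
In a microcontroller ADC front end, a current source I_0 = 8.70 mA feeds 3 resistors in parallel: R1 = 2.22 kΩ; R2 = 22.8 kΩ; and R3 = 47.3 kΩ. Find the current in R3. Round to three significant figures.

I ≈ 0.357 mA

ΣG = 1/2.22 + 1/22.8 + 1/47.3 = 0.5155.
R3 takes the fraction G_k/ΣG = 0.02114/0.5155 = 0.04102, so I = 8.70 × 0.04102 = 0.3568 mA.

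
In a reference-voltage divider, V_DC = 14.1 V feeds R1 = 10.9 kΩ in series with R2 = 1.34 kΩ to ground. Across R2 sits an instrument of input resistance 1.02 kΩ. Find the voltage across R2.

V_out ≈ 0.711 V

The load sits in parallel with R2, giving an effective lower resistance R2' = R2·R_L/(R2+R_L) = 0.5792 kΩ.
Now apply the divider: V_out = 14.1 × 0.05045 = 0.7114 V.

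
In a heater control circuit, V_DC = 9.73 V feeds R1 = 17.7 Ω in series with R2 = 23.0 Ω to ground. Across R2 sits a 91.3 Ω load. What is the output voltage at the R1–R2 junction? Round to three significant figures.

First combine the lower leg with the load: R2 ‖ R_L = 18.37 Ω.
Voltage divider with the loaded lower leg: V_out = 9.73 × 18.37/(17.7 + 18.37) = 9.73 × 0.5093 = 4.956 V.

V_out ≈ 4.96 V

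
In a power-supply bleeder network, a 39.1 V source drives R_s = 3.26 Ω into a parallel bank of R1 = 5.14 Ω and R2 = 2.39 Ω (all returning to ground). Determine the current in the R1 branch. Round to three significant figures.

I ≈ 2.54 A

Combine the parallel branches: R_p = (1/5.14 + 1/2.39)⁻¹ = 1.631 Ω.
V_A by voltage divider: V_A = 39.1 × 1.631/(3.26 + 1.631) = 13.04 V.
Branch current I = V_A/R1 = 13.04/5.14 = 2.537 A.
(Check via current divider: I_total = 7.994 A; share G_k/ΣG = 0.3174 → same result.)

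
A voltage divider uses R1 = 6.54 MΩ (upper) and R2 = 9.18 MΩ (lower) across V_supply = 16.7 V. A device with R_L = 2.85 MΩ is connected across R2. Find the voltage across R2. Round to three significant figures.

V_out ≈ 4.17 V

The load sits in parallel with R2, giving an effective lower resistance R2' = R2·R_L/(R2+R_L) = 2.175 MΩ.
Then V_out = V_supply · R2'/(R1 + R2') = 16.7 × 2.175/8.715 = 4.168 V.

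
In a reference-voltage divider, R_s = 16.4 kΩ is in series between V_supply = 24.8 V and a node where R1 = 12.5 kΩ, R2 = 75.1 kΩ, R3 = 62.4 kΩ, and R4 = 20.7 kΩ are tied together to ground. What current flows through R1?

I ≈ 0.553 mA

Parallel bank: R_p = 1/(1/12.5 + 1/75.1 + 1/62.4 + 1/20.7) = 6.343 kΩ.
Node voltage V_A = V_supply · R_p/(R_s + R_p) = 24.8 × 0.2789 = 6.917 V.
Branch current I = V_A/R1 = 6.917/12.5 = 0.5533 mA.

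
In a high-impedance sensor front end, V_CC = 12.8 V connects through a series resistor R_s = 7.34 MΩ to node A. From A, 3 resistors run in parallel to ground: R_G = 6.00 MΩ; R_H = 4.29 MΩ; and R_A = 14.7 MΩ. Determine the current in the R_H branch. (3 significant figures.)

Equivalent of the parallel group: R_p = 2.138 MΩ.
V_A = 12.8 × 2.138/9.478 = 2.887 V.
Branch current I = V_A/R_H = 2.887/4.29 = 0.6730 µA.

I ≈ 0.673 µA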